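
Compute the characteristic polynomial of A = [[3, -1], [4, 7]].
χ_A(x) = (x - 5)^2

xI - A = [[x - 3, 1], [-4, x - 7]].

Expanding det(xI - A) along the first row:
det(xI - A) = + (x - 3)·det([[x - 7]]) - (1)·det([[-4]]).

Evaluating gives χ_A(x) = x^2 - 10x + 25 = (x - 5)^2.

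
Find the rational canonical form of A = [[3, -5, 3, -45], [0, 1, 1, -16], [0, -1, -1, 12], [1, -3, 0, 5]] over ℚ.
R = [[0, 0, 0, -4], [1, 0, 0, -16], [0, 1, 0, -12], [0, 0, 1, 8]]

The invariant factors of A (the non-unit diagonal entries of the Smith normal form of xI - A over ℚ[x]) are (x^2 - 4x - 2)^2, each dividing the next. The characteristic polynomial is their product, (x^2 - 4x - 2)^2.

The rational canonical form is the block-diagonal matrix of companion matrices C(f_i):
R = [[0, 0, 0, -4], [1, 0, 0, -16], [0, 1, 0, -12], [0, 0, 1, 8]].

Note the characteristic polynomial does not split into linear factors over ℚ, so A has no Jordan form over ℚ; the rational canonical form exists over any field.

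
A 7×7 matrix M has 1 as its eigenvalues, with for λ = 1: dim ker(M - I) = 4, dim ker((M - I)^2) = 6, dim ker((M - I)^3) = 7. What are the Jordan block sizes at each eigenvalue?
λ = 1: successive nullity increments [4, 2, 1] count blocks of size ≥ k; block sizes are [3, 2, 1, 1].

Jordan blocks: (1, 3), (1, 2), (1, 1), (1, 1)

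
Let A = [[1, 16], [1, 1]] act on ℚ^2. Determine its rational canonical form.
R = [[0, 15], [1, 2]]

The invariant factors of A (the non-unit diagonal entries of the Smith normal form of xI - A over ℚ[x]) are (x - 5)(x + 3), each dividing the next. The characteristic polynomial is their product, (x - 5)(x + 3).

The rational canonical form is the block-diagonal matrix of companion matrices C(f_i):
R = [[0, 15], [1, 2]].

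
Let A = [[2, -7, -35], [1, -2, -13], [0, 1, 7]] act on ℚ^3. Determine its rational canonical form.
The invariant factors of A (the non-unit diagonal entries of the Smith normal form of xI - A over ℚ[x]) are (x - 3)(x - 2)^2, each dividing the next. The characteristic polynomial is their product, (x - 3)(x - 2)^2.

The rational canonical form is the block-diagonal matrix of companion matrices C(f_i):
R = [[0, 0, 12], [1, 0, -16], [0, 1, 7]].

R = [[0, 0, 12], [1, 0, -16], [0, 1, 7]]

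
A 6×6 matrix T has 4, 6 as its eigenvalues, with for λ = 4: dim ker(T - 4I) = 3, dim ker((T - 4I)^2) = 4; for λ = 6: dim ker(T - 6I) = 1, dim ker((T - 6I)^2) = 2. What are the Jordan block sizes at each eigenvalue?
λ = 4: successive nullity increments [3, 1] count blocks of size ≥ k; block sizes are [2, 1, 1].
λ = 6: successive nullity increments [1, 1] count blocks of size ≥ k; block sizes are [2].

Jordan blocks: (4, 2), (4, 1), (4, 1), (6, 2)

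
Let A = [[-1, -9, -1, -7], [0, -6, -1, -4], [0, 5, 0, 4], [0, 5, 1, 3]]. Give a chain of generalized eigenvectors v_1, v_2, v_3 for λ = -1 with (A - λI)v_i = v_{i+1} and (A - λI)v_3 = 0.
We seek v_1 ∈ ker((A + I)^3) \ ker((A + I)^2), then set v_{i+1} = (A + I) v_i.

One such chain is v_1 = [[0, 0, 1, 0]]^T, v_2 = [[-1, -1, 1, 1]]^T, v_3 = [[1, 0, 0, 0]]^T. Check: (A + I) v_3 = [[0, 0, 0, 0]]^T = 0.

v_1 = [[0, 0, 1, 0]]^T, v_2 = [[-1, -1, 1, 1]]^T, v_3 = [[1, 0, 0, 0]]^T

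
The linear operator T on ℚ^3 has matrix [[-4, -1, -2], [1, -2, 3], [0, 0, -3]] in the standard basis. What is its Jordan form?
J = [[-3, 1, 0], [0, -3, 1], [0, 0, -3]]

The characteristic polynomial is det(xI - A) = (x + 3)^3, so the eigenvalues are -3 (algebraic multiplicity 3).

For λ = -3: rank(A + 3I) = 2, rank((A + 3I)^2) = 1, rank((A + 3I)^3) = 0. The eigenspace has dimension 3 - 2 = 1, so there is 1 Jordan block; the rank sequence gives block sizes [3].

Assembling the blocks gives the Jordan form J above.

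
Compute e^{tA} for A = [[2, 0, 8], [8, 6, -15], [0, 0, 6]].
e^{tA} = [[e^{2*t}, 0, 2*(e^{4*t} - 1)*e^{2*t}], [2*(e^{4*t} - 1)*e^{2*t}, e^{6*t}, (t*e^{4*t} - 4*e^{4*t} + 4)*e^{2*t}], [0, 0, e^{6*t}]]

A has Jordan form J = [[2, 0, 0], [0, 6, 1], [0, 0, 6]] with A = PJP^{-1}, so e^{tA} = P e^{tJ} P^{-1}.

For a Jordan block J_k(λ), e^{tJ_k(λ)} = e^{λt} · (I + tN + t^2 N^2/2! + ... + t^{k-1} N^{k-1}/(k-1)!) where N is the nilpotent superdiagonal part.

Assembling the blocks and conjugating back gives the entries of e^{tA} as shown above.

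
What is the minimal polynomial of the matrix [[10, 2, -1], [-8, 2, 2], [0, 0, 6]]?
The characteristic polynomial factors as (x - 6)^3. The minimal polynomial is ∏(x - λ)^{k_λ} where k_λ is the size of the largest Jordan block at λ.

For λ = 6: rank(A - 6I) = 1, and the largest Jordan block has size 2 (the smallest k with rank((A - 6I)^k) = rank((A - 6I)^(k+1))).

So m_A(x) = (x - 6)^2.

m_A(x) = (x - 6)^2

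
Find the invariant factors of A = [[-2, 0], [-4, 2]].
(x - 2)(x + 2)

The Jordan structure of A has elementary divisors (x + 2), (x - 2). Arranging the block sizes at each eigenvalue in decreasing order and taking row products gives the invariant factors.

Invariant factors (smallest first, each dividing the next): (x - 2)(x + 2).

Check: the last factor (x - 2)(x + 2) is the minimal polynomial, and the product (x - 2)(x + 2) is the characteristic polynomial.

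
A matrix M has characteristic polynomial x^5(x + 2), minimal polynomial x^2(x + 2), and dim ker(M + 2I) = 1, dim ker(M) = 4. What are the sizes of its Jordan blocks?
λ = -2: algebraic multiplicity 1 (exponent in χ_M), largest block size 1 (exponent in m_M), 1 block (geometric multiplicity). This forces block sizes [1].
λ = 0: algebraic multiplicity 5 (exponent in χ_M), largest block size 2 (exponent in m_M), 4 blocks (geometric multiplicity). These force block sizes [2, 1, 1, 1].

Jordan blocks: (-2, 1), (0, 2), (0, 1), (0, 1), (0, 1)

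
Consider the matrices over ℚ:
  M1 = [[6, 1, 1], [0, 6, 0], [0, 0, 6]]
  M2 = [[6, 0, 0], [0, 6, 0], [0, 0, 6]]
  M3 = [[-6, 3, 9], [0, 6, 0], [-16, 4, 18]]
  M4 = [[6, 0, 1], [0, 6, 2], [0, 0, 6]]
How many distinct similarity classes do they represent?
2 classes: {M1, M3, M4}, {M2}

Characteristic polynomials: χ_{M1} = (x - 6)^3, χ_{M2} = (x - 6)^3, χ_{M3} = (x - 6)^3, χ_{M4} = (x - 6)^3.

{M1, M3, M4}: invariant factors x - 6, (x - 6)^2.

{M2}: invariant factors x - 6, x - 6, x - 6.

Matrices are similar if and only if their invariant-factor lists agree; the partition into similarity classes is {M1, M3, M4}, {M2}.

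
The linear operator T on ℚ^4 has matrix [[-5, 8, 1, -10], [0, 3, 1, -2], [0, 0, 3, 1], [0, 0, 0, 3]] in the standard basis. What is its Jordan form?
The characteristic polynomial is det(xI - A) = (x - 3)^3(x + 5), so the eigenvalues are -5 (algebraic multiplicity 1), 3 (algebraic multiplicity 3).

For λ = -5: algebraic multiplicity 1 gives one 1×1 block.

For λ = 3: rank(A - 3I) = 3, rank((A - 3I)^2) = 2, rank((A - 3I)^3) = 1. The eigenspace has dimension 4 - 3 = 1, so there is 1 Jordan block; the rank sequence gives block sizes [3].

Assembling the blocks gives the Jordan form J above.

J = [[-5, 0, 0, 0], [0, 3, 1, 0], [0, 0, 3, 1], [0, 0, 0, 3]]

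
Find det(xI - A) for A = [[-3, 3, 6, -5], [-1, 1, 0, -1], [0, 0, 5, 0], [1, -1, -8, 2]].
xI - A = [[x + 3, -3, -6, 5], [1, x - 1, 0, 1], [0, 0, x - 5, 0], [-1, 1, 8, x - 2]].

Expanding det(xI - A) along the first row:
det(xI - A) = + (x + 3)·det([[x - 1, 0, 1], [0, x - 5, 0], [1, 8, x - 2]]) - (-3)·det([[1, 0, 1], [0, x - 5, 0], [-1, 8, x - 2]]) + (-6)·det([[1, x - 1, 1], [0, 0, 0], [-1, 1, x - 2]]) - (5)·det([[1, x - 1, 0], [0, 0, x - 5], [-1, 1, 8]]).

Evaluating gives χ_A(x) = x^4 - 5x^3 = x^3(x - 5).

χ_A(x) = x^3(x - 5)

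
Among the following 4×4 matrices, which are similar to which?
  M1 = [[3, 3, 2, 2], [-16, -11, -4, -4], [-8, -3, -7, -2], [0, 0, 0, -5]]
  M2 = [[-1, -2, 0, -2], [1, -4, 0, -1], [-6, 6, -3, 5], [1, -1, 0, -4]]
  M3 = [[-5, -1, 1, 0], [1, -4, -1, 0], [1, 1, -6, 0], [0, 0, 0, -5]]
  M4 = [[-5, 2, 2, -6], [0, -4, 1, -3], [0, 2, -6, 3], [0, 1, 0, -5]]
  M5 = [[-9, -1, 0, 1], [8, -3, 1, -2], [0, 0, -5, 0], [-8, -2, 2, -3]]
Characteristic polynomials: χ_{M1} = (x + 5)^4, χ_{M2} = (x + 3)^4, χ_{M3} = (x + 5)^4, χ_{M4} = (x + 5)^4, χ_{M5} = (x + 5)^4.

{M1}: invariant factors x + 5, x + 5, (x + 5)^2.

{M2}: invariant factors x + 3, (x + 3)^3.

{M3, M4, M5}: invariant factors x + 5, (x + 5)^3.

Matrices are similar if and only if their invariant-factor lists agree; the partition into similarity classes is {M1}, {M2}, {M3, M4, M5}.

3 classes: {M1}, {M2}, {M3, M4, M5}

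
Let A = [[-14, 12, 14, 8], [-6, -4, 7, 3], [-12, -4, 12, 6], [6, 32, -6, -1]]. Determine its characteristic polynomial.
χ_A(x) = (x - 2)(x + 2)^2(x + 5)

xI - A = [[x + 14, -12, -14, -8], [6, x + 4, -7, -3], [12, 4, x - 12, -6], [-6, -32, 6, x + 1]].

Expanding det(xI - A) along the first row:
det(xI - A) = + (x + 14)·det([[x + 4, -7, -3], [4, x - 12, -6], [-32, 6, x + 1]]) - (-12)·det([[6, -7, -3], [12, x - 12, -6], [-6, 6, x + 1]]) + (-14)·det([[6, x + 4, -3], [12, 4, -6], [-6, -32, x + 1]]) - (-8)·det([[6, x + 4, -7], [12, 4, x - 12], [-6, -32, 6]]).

Evaluating gives χ_A(x) = x^4 + 7x^3 + 6x^2 - 28x - 40 = (x - 2)(x + 2)^2(x + 5).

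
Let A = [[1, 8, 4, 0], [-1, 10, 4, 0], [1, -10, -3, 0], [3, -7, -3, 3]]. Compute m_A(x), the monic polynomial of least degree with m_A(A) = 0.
m_A(x) = (x - 3)^3(x - 2)

The characteristic polynomial factors as (x - 3)^3(x - 2). The minimal polynomial is ∏(x - λ)^{k_λ} where k_λ is the size of the largest Jordan block at λ.

For λ = 2: rank(A - 2I) = 3, and the largest Jordan block has size 1 (the smallest k with rank((A - 2I)^k) = rank((A - 2I)^(k+1))).
For λ = 3: rank(A - 3I) = 3, and the largest Jordan block has size 3 (the smallest k with rank((A - 3I)^k) = rank((A - 3I)^(k+1))).

So m_A(x) = (x - 3)^3(x - 2).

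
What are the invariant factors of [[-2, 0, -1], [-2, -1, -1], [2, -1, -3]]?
The Jordan structure of A has elementary divisors (x + 2)^3. Arranging the block sizes at each eigenvalue in decreasing order and taking row products gives the invariant factors.

Invariant factors (smallest first, each dividing the next): (x + 2)^3.

Check: the last factor (x + 2)^3 is the minimal polynomial, and the product (x + 2)^3 is the characteristic polynomial.

(x + 2)^3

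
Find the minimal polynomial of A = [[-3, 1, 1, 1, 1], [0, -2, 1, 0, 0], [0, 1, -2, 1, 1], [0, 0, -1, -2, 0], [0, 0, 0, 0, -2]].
The characteristic polynomial factors as (x + 2)^4(x + 3). The minimal polynomial is ∏(x - λ)^{k_λ} where k_λ is the size of the largest Jordan block at λ.

For λ = -3: rank(A + 3I) = 4, and the largest Jordan block has size 1 (the smallest k with rank((A + 3I)^k) = rank((A + 3I)^(k+1))).
For λ = -2: rank(A + 2I) = 3, and the largest Jordan block has size 3 (the smallest k with rank((A + 2I)^k) = rank((A + 2I)^(k+1))).

So m_A(x) = (x + 2)^3(x + 3).

m_A(x) = (x + 2)^3(x + 3)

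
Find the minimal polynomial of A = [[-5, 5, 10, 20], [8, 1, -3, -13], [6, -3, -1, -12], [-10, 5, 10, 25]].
The characteristic polynomial factors as (x - 5)^4. The minimal polynomial is ∏(x - λ)^{k_λ} where k_λ is the size of the largest Jordan block at λ.

For λ = 5: rank(A - 5I) = 2, and the largest Jordan block has size 3 (the smallest k with rank((A - 5I)^k) = rank((A - 5I)^(k+1))).

So m_A(x) = (x - 5)^3.

m_A(x) = (x - 5)^3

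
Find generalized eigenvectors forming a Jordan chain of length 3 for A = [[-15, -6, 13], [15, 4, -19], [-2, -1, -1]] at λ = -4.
We seek v_1 ∈ ker((A + 4I)^3) \ ker((A + 4I)^2), then set v_{i+1} = (A + 4I) v_i.

One such chain is v_1 = [[-2, 3, 0]]^T, v_2 = [[4, -6, 1]]^T, v_3 = [[5, -7, 1]]^T. Check: (A + 4I) v_3 = [[0, 0, 0]]^T = 0.

v_1 = [[-2, 3, 0]]^T, v_2 = [[4, -6, 1]]^T, v_3 = [[5, -7, 1]]^T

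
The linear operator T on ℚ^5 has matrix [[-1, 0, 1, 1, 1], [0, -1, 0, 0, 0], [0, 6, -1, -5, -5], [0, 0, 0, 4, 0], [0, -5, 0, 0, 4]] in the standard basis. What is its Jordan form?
J = [[-1, 1, 0, 0, 0], [0, -1, 1, 0, 0], [0, 0, -1, 0, 0], [0, 0, 0, 4, 0], [0, 0, 0, 0, 4]]

The characteristic polynomial is det(xI - A) = (x - 4)^2(x + 1)^3, so the eigenvalues are -1 (algebraic multiplicity 3), 4 (algebraic multiplicity 2).

For λ = -1: rank(A + I) = 4, rank((A + I)^2) = 3, rank((A + I)^3) = 2. The eigenspace has dimension 5 - 4 = 1, so there is 1 Jordan block; the rank sequence gives block sizes [3].

For λ = 4: rank(A - 4I) = 3. The eigenspace has dimension 5 - 3 = 2, so there are 2 Jordan blocks; the rank sequence gives block sizes [1, 1].

Assembling the blocks gives the Jordan form J above.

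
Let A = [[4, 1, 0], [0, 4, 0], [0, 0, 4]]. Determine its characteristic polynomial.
xI - A = [[x - 4, -1, 0], [0, x - 4, 0], [0, 0, x - 4]].

Expanding det(xI - A) along the first row:
det(xI - A) = + (x - 4)·det([[x - 4, 0], [0, x - 4]]) - (-1)·det([[0, 0], [0, x - 4]]) + (0)·det([[0, x - 4], [0, 0]]).

Evaluating gives χ_A(x) = x^3 - 12x^2 + 48x - 64 = (x - 4)^3.

χ_A(x) = (x - 4)^3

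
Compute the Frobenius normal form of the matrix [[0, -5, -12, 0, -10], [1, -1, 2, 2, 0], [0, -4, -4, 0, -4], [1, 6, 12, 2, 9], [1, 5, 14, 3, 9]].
R = [[0, 1, 0, 0, 0], [1, 1, 0, 0, 0], [0, 0, 0, 0, -4], [0, 0, 1, 0, -3], [0, 0, 0, 1, 5]]

The invariant factors of A (the non-unit diagonal entries of the Smith normal form of xI - A over ℚ[x]) are x^2 - x - 1, (x - 4)(x^2 - x - 1), each dividing the next. The characteristic polynomial is their product, (x - 4)(x^2 - x - 1)^2.

The rational canonical form is the block-diagonal matrix of companion matrices C(f_i):
R = [[0, 1, 0, 0, 0], [1, 1, 0, 0, 0], [0, 0, 0, 0, -4], [0, 0, 1, 0, -3], [0, 0, 0, 1, 5]].

Note the characteristic polynomial does not split into linear factors over ℚ, so A has no Jordan form over ℚ; the rational canonical form exists over any field.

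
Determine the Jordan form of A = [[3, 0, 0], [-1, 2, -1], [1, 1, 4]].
The characteristic polynomial is det(xI - A) = (x - 3)^3, so the eigenvalues are 3 (algebraic multiplicity 3).

For λ = 3: rank(A - 3I) = 1, rank((A - 3I)^2) = 0. The eigenspace has dimension 3 - 1 = 2, so there are 2 Jordan blocks; the rank sequence gives block sizes [2, 1].

Assembling the blocks gives the Jordan form J above.

J = [[3, 1, 0], [0, 3, 0], [0, 0, 3]]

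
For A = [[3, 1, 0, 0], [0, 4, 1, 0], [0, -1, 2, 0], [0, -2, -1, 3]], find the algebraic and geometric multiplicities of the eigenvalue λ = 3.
algebraic multiplicity 4, geometric multiplicity 2

The characteristic polynomial is (x - 3)^4, so the factor x - 3 appears with exponent 4: the algebraic multiplicity is 4.

rank(A - 3I) = 2, so the eigenspace has dimension 4 - 2 = 2: the geometric multiplicity is 2.

Since 2 < 4, A is not diagonalizable.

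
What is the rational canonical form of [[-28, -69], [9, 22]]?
The invariant factors of A (the non-unit diagonal entries of the Smith normal form of xI - A over ℚ[x]) are (x + 1)(x + 5), each dividing the next. The characteristic polynomial is their product, (x + 1)(x + 5).

The rational canonical form is the block-diagonal matrix of companion matrices C(f_i):
R = [[0, -5], [1, -6]].

R = [[0, -5], [1, -6]]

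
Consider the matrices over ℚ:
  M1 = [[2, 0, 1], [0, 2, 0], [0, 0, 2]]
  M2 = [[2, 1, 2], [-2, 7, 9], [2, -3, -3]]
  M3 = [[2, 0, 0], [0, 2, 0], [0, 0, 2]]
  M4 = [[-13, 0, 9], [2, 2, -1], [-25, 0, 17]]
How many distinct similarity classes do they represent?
Characteristic polynomials: χ_{M1} = (x - 2)^3, χ_{M2} = (x - 2)^3, χ_{M3} = (x - 2)^3, χ_{M4} = (x - 2)^3.

{M1}: invariant factors x - 2, (x - 2)^2.

{M2, M4}: invariant factors (x - 2)^3.

{M3}: invariant factors x - 2, x - 2, x - 2.

Matrices are similar if and only if their invariant-factor lists agree; the partition into similarity classes is {M1}, {M2, M4}, {M3}.

3 classes: {M1}, {M2, M4}, {M3}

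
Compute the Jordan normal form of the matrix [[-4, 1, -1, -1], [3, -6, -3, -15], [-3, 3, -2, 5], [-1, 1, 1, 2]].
The characteristic polynomial is det(xI - A) = (x + 1)^2(x + 3)(x + 5), so the eigenvalues are -5 (algebraic multiplicity 1), -3 (algebraic multiplicity 1), -1 (algebraic multiplicity 2).

For λ = -5: algebraic multiplicity 1 gives one 1×1 block.

For λ = -3: algebraic multiplicity 1 gives one 1×1 block.

For λ = -1: rank(A + I) = 3, rank((A + I)^2) = 2. The eigenspace has dimension 4 - 3 = 1, so there is 1 Jordan block; the rank sequence gives block sizes [2].

Assembling the blocks gives the Jordan form J above.

J = [[-5, 0, 0, 0], [0, -3, 0, 0], [0, 0, -1, 1], [0, 0, 0, -1]]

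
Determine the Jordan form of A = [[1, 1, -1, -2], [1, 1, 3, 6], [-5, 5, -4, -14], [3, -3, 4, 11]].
The characteristic polynomial is det(xI - A) = (x - 3)(x - 2)^3, so the eigenvalues are 2 (algebraic multiplicity 3), 3 (algebraic multiplicity 1).

For λ = 2: rank(A - 2I) = 3, rank((A - 2I)^2) = 2, rank((A - 2I)^3) = 1. The eigenspace has dimension 4 - 3 = 1, so there is 1 Jordan block; the rank sequence gives block sizes [3].

For λ = 3: algebraic multiplicity 1 gives one 1×1 block.

Assembling the blocks gives the Jordan form J above.

J = [[2, 1, 0, 0], [0, 2, 1, 0], [0, 0, 2, 0], [0, 0, 0, 3]]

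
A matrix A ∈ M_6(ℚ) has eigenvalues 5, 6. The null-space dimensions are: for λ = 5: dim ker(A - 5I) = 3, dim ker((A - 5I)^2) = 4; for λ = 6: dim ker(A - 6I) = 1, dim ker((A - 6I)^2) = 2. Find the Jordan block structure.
λ = 5: successive nullity increments [3, 1] count blocks of size ≥ k; block sizes are [2, 1, 1].
λ = 6: successive nullity increments [1, 1] count blocks of size ≥ k; block sizes are [2].

Jordan blocks: (5, 2), (5, 1), (5, 1), (6, 2)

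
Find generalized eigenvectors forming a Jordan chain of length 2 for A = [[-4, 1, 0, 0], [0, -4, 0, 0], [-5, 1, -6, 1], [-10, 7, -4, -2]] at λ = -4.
v_1 = [[0, 1, 0, -3]]^T, v_2 = [[1, 0, -2, 1]]^T

We seek v_1 ∈ ker((A + 4I)^2) \ ker(A + 4I), then set v_{i+1} = (A + 4I) v_i.

One such chain is v_1 = [[0, 1, 0, -3]]^T, v_2 = [[1, 0, -2, 1]]^T. Check: (A + 4I) v_2 = [[0, 0, 0, 0]]^T = 0.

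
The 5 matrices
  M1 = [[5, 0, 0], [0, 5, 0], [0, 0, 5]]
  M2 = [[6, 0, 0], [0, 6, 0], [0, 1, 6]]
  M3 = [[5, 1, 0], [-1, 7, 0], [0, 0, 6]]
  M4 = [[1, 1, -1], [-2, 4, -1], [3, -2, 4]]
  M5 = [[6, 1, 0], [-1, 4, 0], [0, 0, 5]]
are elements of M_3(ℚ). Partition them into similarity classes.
4 classes: {M1}, {M2, M3}, {M4}, {M5}

Characteristic polynomials: χ_{M1} = (x - 5)^3, χ_{M2} = (x - 6)^3, χ_{M3} = (x - 6)^3, χ_{M4} = (x - 3)^3, χ_{M5} = (x - 5)^3.

{M1}: invariant factors x - 5, x - 5, x - 5.

{M2, M3}: invariant factors x - 6, (x - 6)^2.

{M4}: invariant factors (x - 3)^3.

{M5}: invariant factors x - 5, (x - 5)^2.

Matrices are similar if and only if their invariant-factor lists agree; the partition into similarity classes is {M1}, {M2, M3}, {M4}, {M5}.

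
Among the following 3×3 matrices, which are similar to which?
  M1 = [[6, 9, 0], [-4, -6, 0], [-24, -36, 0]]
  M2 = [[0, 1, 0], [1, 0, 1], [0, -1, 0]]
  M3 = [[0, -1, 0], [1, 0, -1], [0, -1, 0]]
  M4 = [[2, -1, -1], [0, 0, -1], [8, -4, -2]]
2 classes: {M1}, {M2, M3, M4}

Characteristic polynomials: χ_{M1} = x^3, χ_{M2} = x^3, χ_{M3} = x^3, χ_{M4} = x^3.

{M1}: invariant factors x, x^2.

{M2, M3, M4}: invariant factors x^3.

Matrices are similar if and only if their invariant-factor lists agree; the partition into similarity classes is {M1}, {M2, M3, M4}.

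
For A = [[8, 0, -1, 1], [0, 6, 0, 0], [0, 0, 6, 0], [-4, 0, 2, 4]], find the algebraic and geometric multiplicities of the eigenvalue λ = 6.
The characteristic polynomial is (x - 6)^4, so the factor x - 6 appears with exponent 4: the algebraic multiplicity is 4.

rank(A - 6I) = 1, so the eigenspace has dimension 4 - 1 = 3: the geometric multiplicity is 3.

Since 3 < 4, A is not diagonalizable.

algebraic multiplicity 4, geometric multiplicity 3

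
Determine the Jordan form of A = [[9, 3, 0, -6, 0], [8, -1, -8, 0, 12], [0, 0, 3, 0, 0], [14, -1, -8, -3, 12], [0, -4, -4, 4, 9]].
J = [[3, 1, 0, 0, 0], [0, 3, 0, 0, 0], [0, 0, 3, 0, 0], [0, 0, 0, 3, 0], [0, 0, 0, 0, 5]]

The characteristic polynomial is det(xI - A) = (x - 5)(x - 3)^4, so the eigenvalues are 3 (algebraic multiplicity 4), 5 (algebraic multiplicity 1).

For λ = 3: rank(A - 3I) = 2, rank((A - 3I)^2) = 1. The eigenspace has dimension 5 - 2 = 3, so there are 3 Jordan blocks; the rank sequence gives block sizes [2, 1, 1].

For λ = 5: algebraic multiplicity 1 gives one 1×1 block.

Assembling the blocks gives the Jordan form J above.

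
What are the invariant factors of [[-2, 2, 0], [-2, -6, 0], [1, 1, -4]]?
x + 4, (x + 4)^2

The Jordan structure of A has elementary divisors (x + 4)^2, (x + 4). Arranging the block sizes at each eigenvalue in decreasing order and taking row products gives the invariant factors.

Invariant factors (smallest first, each dividing the next): x + 4, (x + 4)^2.

Check: the last factor (x + 4)^2 is the minimal polynomial, and the product (x + 4)^3 is the characteristic polynomial.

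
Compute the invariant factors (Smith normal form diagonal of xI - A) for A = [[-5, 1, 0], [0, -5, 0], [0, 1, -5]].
The Jordan structure of A has elementary divisors (x + 5)^2, (x + 5). Arranging the block sizes at each eigenvalue in decreasing order and taking row products gives the invariant factors.

Invariant factors (smallest first, each dividing the next): x + 5, (x + 5)^2.

Check: the last factor (x + 5)^2 is the minimal polynomial, and the product (x + 5)^3 is the characteristic polynomial.

x + 5, (x + 5)^2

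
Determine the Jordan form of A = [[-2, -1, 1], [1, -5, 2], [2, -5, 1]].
J = [[-2, 1, 0], [0, -2, 1], [0, 0, -2]]

The characteristic polynomial is det(xI - A) = (x + 2)^3, so the eigenvalues are -2 (algebraic multiplicity 3).

For λ = -2: rank(A + 2I) = 2, rank((A + 2I)^2) = 1, rank((A + 2I)^3) = 0. The eigenspace has dimension 3 - 2 = 1, so there is 1 Jordan block; the rank sequence gives block sizes [3].

Assembling the blocks gives the Jordan form J above.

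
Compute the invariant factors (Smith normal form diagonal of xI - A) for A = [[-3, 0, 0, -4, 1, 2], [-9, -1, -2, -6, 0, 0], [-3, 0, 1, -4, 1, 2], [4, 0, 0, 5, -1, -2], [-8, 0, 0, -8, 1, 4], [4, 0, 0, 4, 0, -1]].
(x - 1)(x + 1), (x - 1)^3(x + 1)

The Jordan structure of A has elementary divisors (x + 1), (x + 1), (x - 1)^3, (x - 1). Arranging the block sizes at each eigenvalue in decreasing order and taking row products gives the invariant factors.

Invariant factors (smallest first, each dividing the next): (x - 1)(x + 1), (x - 1)^3(x + 1).

Check: the last factor (x - 1)^3(x + 1) is the minimal polynomial, and the product (x - 1)^4(x + 1)^2 is the characteristic polynomial.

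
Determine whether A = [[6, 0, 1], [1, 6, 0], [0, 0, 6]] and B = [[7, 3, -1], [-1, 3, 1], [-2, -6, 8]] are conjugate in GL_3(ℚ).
No.

Both have characteristic polynomial (x - 6)^3, but the minimal polynomial of A is (x - 6)^3 while the minimal polynomial of B is (x - 6)^2. The minimal polynomial is a similarity invariant, so A and B are not similar.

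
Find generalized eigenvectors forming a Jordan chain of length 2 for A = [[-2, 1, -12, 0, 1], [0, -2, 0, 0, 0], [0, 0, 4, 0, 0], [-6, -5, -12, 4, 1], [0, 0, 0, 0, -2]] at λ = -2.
v_1 = [[0, 1, 0, 1, 0]]^T, v_2 = [[1, 0, 0, 1, 0]]^T

We seek v_1 ∈ ker((A + 2I)^2) \ ker(A + 2I), then set v_{i+1} = (A + 2I) v_i.

One such chain is v_1 = [[0, 1, 0, 1, 0]]^T, v_2 = [[1, 0, 0, 1, 0]]^T. Check: (A + 2I) v_2 = [[0, 0, 0, 0, 0]]^T = 0.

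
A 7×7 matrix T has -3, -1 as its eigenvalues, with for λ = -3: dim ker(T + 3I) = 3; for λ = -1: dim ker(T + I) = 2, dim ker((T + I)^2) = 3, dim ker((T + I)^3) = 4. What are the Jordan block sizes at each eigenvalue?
λ = -3: successive nullity increments [3] count blocks of size ≥ k; block sizes are [1, 1, 1].
λ = -1: successive nullity increments [2, 1, 1] count blocks of size ≥ k; block sizes are [3, 1].

Jordan blocks: (-3, 1), (-3, 1), (-3, 1), (-1, 3), (-1, 1)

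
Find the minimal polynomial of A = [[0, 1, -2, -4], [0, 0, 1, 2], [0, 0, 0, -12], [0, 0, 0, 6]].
m_A(x) = x^3(x - 6)

The characteristic polynomial factors as x^3(x - 6). The minimal polynomial is ∏(x - λ)^{k_λ} where k_λ is the size of the largest Jordan block at λ.

For λ = 0: rank(A) = 3, and the largest Jordan block has size 3 (the smallest k with rank(A^k) = rank(A^(k+1))).
For λ = 6: rank(A - 6I) = 3, and the largest Jordan block has size 1 (the smallest k with rank((A - 6I)^k) = rank((A - 6I)^(k+1))).

So m_A(x) = x^3(x - 6).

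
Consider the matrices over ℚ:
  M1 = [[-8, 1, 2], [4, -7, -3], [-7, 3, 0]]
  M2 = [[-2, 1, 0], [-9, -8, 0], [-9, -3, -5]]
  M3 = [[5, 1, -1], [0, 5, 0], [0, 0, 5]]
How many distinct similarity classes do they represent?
Characteristic polynomials: χ_{M1} = (x + 5)^3, χ_{M2} = (x + 5)^3, χ_{M3} = (x - 5)^3.

{M1}: invariant factors (x + 5)^3.

{M2}: invariant factors x + 5, (x + 5)^2.

{M3}: invariant factors x - 5, (x - 5)^2.

Matrices are similar if and only if their invariant-factor lists agree; the partition into similarity classes is {M1}, {M2}, {M3}.

3 classes: {M1}, {M2}, {M3}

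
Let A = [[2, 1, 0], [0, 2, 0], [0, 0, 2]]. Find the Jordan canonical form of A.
The characteristic polynomial is det(xI - A) = (x - 2)^3, so the eigenvalues are 2 (algebraic multiplicity 3).

For λ = 2: rank(A - 2I) = 1, rank((A - 2I)^2) = 0. The eigenspace has dimension 3 - 1 = 2, so there are 2 Jordan blocks; the rank sequence gives block sizes [2, 1].

Assembling the blocks gives the Jordan form J above.

J = [[2, 1, 0], [0, 2, 0], [0, 0, 2]]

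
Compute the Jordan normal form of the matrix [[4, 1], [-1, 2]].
J = [[3, 1], [0, 3]]

The characteristic polynomial is det(xI - A) = (x - 3)^2, so the eigenvalues are 3 (algebraic multiplicity 2).

For λ = 3: rank(A - 3I) = 1, rank((A - 3I)^2) = 0. The eigenspace has dimension 2 - 1 = 1, so there is 1 Jordan block; the rank sequence gives block sizes [2].

Assembling the blocks gives the Jordan form J above.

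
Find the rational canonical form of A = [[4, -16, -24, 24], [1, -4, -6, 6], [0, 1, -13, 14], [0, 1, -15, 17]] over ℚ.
R = [[0, 0, 0, 0], [1, 0, 0, 6], [0, 1, 0, 11], [0, 0, 1, 4]]

The invariant factors of A (the non-unit diagonal entries of the Smith normal form of xI - A over ℚ[x]) are x(x - 6)(x + 1)^2, each dividing the next. The characteristic polynomial is their product, x(x - 6)(x + 1)^2.

The rational canonical form is the block-diagonal matrix of companion matrices C(f_i):
R = [[0, 0, 0, 0], [1, 0, 0, 6], [0, 1, 0, 11], [0, 0, 1, 4]].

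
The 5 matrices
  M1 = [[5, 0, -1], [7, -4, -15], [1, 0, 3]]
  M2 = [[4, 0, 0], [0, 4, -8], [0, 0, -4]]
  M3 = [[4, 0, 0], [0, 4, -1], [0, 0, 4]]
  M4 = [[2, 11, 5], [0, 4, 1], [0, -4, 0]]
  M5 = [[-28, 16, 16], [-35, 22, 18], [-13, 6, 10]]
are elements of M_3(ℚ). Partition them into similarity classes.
4 classes: {M1, M5}, {M2}, {M3}, {M4}

Characteristic polynomials: χ_{M1} = (x - 4)^2(x + 4), χ_{M2} = (x - 4)^2(x + 4), χ_{M3} = (x - 4)^3, χ_{M4} = (x - 2)^3, χ_{M5} = (x - 4)^2(x + 4).

{M1, M5}: invariant factors (x - 4)^2(x + 4).

{M2}: invariant factors x - 4, (x - 4)(x + 4).

{M3}: invariant factors x - 4, (x - 4)^2.

{M4}: invariant factors (x - 2)^3.

Matrices are similar if and only if their invariant-factor lists agree; the partition into similarity classes is {M1, M5}, {M2}, {M3}, {M4}.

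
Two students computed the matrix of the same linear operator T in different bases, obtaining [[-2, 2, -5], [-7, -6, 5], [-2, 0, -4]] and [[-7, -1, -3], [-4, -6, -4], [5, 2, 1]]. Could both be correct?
Yes.

Two matrices over a field are similar if and only if they have the same invariant factors.

Both A and B have characteristic polynomial (x + 4)^3 and minimal polynomial (x + 4)^3. Computing further, both have invariant factors (x + 4)^3. Hence A and B are similar.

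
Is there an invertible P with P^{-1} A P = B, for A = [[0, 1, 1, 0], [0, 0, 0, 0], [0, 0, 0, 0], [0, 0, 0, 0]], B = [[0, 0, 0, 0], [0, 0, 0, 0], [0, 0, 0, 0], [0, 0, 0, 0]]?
No.

Both have characteristic polynomial x^4, but the minimal polynomial of A is x^2 while the minimal polynomial of B is x. The minimal polynomial is a similarity invariant, so A and B are not similar.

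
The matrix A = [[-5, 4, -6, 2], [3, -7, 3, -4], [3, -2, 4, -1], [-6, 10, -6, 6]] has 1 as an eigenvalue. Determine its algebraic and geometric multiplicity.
algebraic multiplicity 2, geometric multiplicity 2

The characteristic polynomial is (x - 1)^2(x + 2)^2, so the factor x - 1 appears with exponent 2: the algebraic multiplicity is 2.

rank(A - I) = 2, so the eigenspace has dimension 4 - 2 = 2: the geometric multiplicity is 2.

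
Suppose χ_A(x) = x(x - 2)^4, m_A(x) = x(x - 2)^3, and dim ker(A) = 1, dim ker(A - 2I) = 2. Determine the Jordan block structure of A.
λ = 0: algebraic multiplicity 1 (exponent in χ_A), largest block size 1 (exponent in m_A), 1 block (geometric multiplicity). This forces block sizes [1].
λ = 2: algebraic multiplicity 4 (exponent in χ_A), largest block size 3 (exponent in m_A), 2 blocks (geometric multiplicity). These force block sizes [3, 1].

Jordan blocks: (0, 1), (2, 3), (2, 1)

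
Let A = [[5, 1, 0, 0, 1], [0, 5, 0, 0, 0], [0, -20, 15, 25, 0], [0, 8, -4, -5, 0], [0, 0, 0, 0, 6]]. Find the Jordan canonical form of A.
The characteristic polynomial is det(xI - A) = (x - 6)(x - 5)^4, so the eigenvalues are 5 (algebraic multiplicity 4), 6 (algebraic multiplicity 1).

For λ = 5: rank(A - 5I) = 3, rank((A - 5I)^2) = 1. The eigenspace has dimension 5 - 3 = 2, so there are 2 Jordan blocks; the rank sequence gives block sizes [2, 2].

For λ = 6: algebraic multiplicity 1 gives one 1×1 block.

Assembling the blocks gives the Jordan form J above.

J = [[5, 1, 0, 0, 0], [0, 5, 0, 0, 0], [0, 0, 5, 1, 0], [0, 0, 0, 5, 0], [0, 0, 0, 0, 6]]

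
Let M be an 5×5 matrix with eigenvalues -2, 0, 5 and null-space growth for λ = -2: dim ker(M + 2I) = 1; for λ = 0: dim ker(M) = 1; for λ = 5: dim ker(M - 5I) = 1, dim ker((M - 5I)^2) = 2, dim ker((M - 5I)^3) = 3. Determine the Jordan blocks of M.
λ = -2: successive nullity increments [1] count blocks of size ≥ k; block sizes are [1].
λ = 0: successive nullity increments [1] count blocks of size ≥ k; block sizes are [1].
λ = 5: successive nullity increments [1, 1, 1] count blocks of size ≥ k; block sizes are [3].

Jordan blocks: (-2, 1), (0, 1), (5, 3)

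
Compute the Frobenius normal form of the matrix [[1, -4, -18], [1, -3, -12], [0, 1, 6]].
R = [[0, 0, 0], [1, 0, -1], [0, 1, 4]]

The invariant factors of A (the non-unit diagonal entries of the Smith normal form of xI - A over ℚ[x]) are x(x^2 - 4x + 1), each dividing the next. The characteristic polynomial is their product, x(x^2 - 4x + 1).

The rational canonical form is the block-diagonal matrix of companion matrices C(f_i):
R = [[0, 0, 0], [1, 0, -1], [0, 1, 4]].

Note the characteristic polynomial does not split into linear factors over ℚ, so A has no Jordan form over ℚ; the rational canonical form exists over any field.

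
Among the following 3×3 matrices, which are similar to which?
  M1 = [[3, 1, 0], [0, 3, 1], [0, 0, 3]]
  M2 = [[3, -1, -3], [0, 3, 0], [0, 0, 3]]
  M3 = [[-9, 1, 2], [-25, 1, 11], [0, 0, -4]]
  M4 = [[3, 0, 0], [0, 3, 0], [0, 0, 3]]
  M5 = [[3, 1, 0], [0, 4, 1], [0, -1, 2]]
4 classes: {M1, M5}, {M2}, {M3}, {M4}

Characteristic polynomials: χ_{M1} = (x - 3)^3, χ_{M2} = (x - 3)^3, χ_{M3} = (x + 4)^3, χ_{M4} = (x - 3)^3, χ_{M5} = (x - 3)^3.

{M1, M5}: invariant factors (x - 3)^3.

{M2}: invariant factors x - 3, (x - 3)^2.

{M3}: invariant factors (x + 4)^3.

{M4}: invariant factors x - 3, x - 3, x - 3.

Matrices are similar if and only if their invariant-factor lists agree; the partition into similarity classes is {M1, M5}, {M2}, {M3}, {M4}.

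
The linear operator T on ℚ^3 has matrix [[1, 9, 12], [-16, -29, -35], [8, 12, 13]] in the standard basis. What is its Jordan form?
J = [[-5, 1, 0], [0, -5, 1], [0, 0, -5]]

The characteristic polynomial is det(xI - A) = (x + 5)^3, so the eigenvalues are -5 (algebraic multiplicity 3).

For λ = -5: rank(A + 5I) = 2, rank((A + 5I)^2) = 1, rank((A + 5I)^3) = 0. The eigenspace has dimension 3 - 2 = 1, so there is 1 Jordan block; the rank sequence gives block sizes [3].

Assembling the blocks gives the Jordan form J above.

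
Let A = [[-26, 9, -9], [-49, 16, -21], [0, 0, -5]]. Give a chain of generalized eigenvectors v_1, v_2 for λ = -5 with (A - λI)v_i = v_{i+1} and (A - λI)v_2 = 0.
We seek v_1 ∈ ker((A + 5I)^2) \ ker(A + 5I), then set v_{i+1} = (A + 5I) v_i.

One such chain is v_1 = [[2, 5, 0]]^T, v_2 = [[3, 7, 0]]^T. Check: (A + 5I) v_2 = [[0, 0, 0]]^T = 0.

v_1 = [[2, 5, 0]]^T, v_2 = [[3, 7, 0]]^T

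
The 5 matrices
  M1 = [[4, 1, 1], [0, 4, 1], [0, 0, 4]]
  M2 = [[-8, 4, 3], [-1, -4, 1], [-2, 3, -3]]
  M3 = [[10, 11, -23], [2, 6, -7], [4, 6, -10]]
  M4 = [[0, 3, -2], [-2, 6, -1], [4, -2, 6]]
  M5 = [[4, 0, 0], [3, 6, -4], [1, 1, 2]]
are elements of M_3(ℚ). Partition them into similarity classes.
Characteristic polynomials: χ_{M1} = (x - 4)^3, χ_{M2} = (x + 5)^3, χ_{M3} = (x - 2)^3, χ_{M4} = (x - 4)^3, χ_{M5} = (x - 4)^3.

{M1, M4, M5}: invariant factors (x - 4)^3.

{M2}: invariant factors (x + 5)^3.

{M3}: invariant factors (x - 2)^3.

Matrices are similar if and only if their invariant-factor lists agree; the partition into similarity classes is {M1, M4, M5}, {M2}, {M3}.

3 classes: {M1, M4, M5}, {M2}, {M3}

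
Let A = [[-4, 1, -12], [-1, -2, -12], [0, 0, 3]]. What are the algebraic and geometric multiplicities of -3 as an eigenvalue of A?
algebraic multiplicity 2, geometric multiplicity 1

The characteristic polynomial is (x - 3)(x + 3)^2, so the factor x + 3 appears with exponent 2: the algebraic multiplicity is 2.

rank(A + 3I) = 2, so the eigenspace has dimension 3 - 2 = 1: the geometric multiplicity is 1.

Since 1 < 2, A is not diagonalizable.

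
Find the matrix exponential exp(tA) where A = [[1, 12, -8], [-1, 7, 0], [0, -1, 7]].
A has Jordan form J = [[5, 1, 0], [0, 5, 1], [0, 0, 5]] with A = PJP^{-1}, so e^{tA} = P e^{tJ} P^{-1}.

For a Jordan block J_k(λ), e^{tJ_k(λ)} = e^{λt} · (I + tN + t^2 N^2/2! + ... + t^{k-1} N^{k-1}/(k-1)!) where N is the nilpotent superdiagonal part.

Assembling the blocks and conjugating back gives the entries of e^{tA} as shown above.

e^{tA} = [[(2*t^2 - 4*t + 1)*e^{5*t}, 4*t*(3 - 2*t)*e^{5*t}, 8*t*(t - 1)*e^{5*t}], [t*(t - 1)*e^{5*t}, (-4*t^2 + 2*t + 1)*e^{5*t}, 4*t^2*e^{5*t}], [t^2*e^{5*t}/2, t*(-2*t - 1)*e^{5*t}, (2*t^2 + 2*t + 1)*e^{5*t}]]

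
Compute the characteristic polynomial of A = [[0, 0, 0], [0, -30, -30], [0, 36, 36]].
χ_A(x) = x^2(x - 6)

xI - A = [[x, 0, 0], [0, x + 30, 30], [0, -36, x - 36]].

Expanding det(xI - A) along the first row:
det(xI - A) = + (x)·det([[x + 30, 30], [-36, x - 36]]) - (0)·det([[0, 30], [0, x - 36]]) + (0)·det([[0, x + 30], [0, -36]]).

Evaluating gives χ_A(x) = x^3 - 6x^2 = x^2(x - 6).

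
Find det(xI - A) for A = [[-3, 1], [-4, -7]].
xI - A = [[x + 3, -1], [4, x + 7]].

Expanding det(xI - A) along the first row:
det(xI - A) = + (x + 3)·det([[x + 7]]) - (-1)·det([[4]]).

Evaluating gives χ_A(x) = x^2 + 10x + 25 = (x + 5)^2.

χ_A(x) = (x + 5)^2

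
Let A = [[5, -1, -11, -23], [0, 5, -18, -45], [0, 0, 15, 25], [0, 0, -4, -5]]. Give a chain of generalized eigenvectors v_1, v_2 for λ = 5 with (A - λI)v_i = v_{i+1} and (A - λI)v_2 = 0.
v_1 = [[-10, -19, 10, -4]]^T, v_2 = [[1, 0, 0, 0]]^T

We seek v_1 ∈ ker((A - 5I)^2) \ ker(A - 5I), then set v_{i+1} = (A - 5I) v_i.

One such chain is v_1 = [[-10, -19, 10, -4]]^T, v_2 = [[1, 0, 0, 0]]^T. Check: (A - 5I) v_2 = [[0, 0, 0, 0]]^T = 0.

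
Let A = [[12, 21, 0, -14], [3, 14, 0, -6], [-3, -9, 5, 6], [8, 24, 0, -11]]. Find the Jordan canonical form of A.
J = [[5, 1, 0, 0], [0, 5, 0, 0], [0, 0, 5, 0], [0, 0, 0, 5]]

The characteristic polynomial is det(xI - A) = (x - 5)^4, so the eigenvalues are 5 (algebraic multiplicity 4).

For λ = 5: rank(A - 5I) = 1, rank((A - 5I)^2) = 0. The eigenspace has dimension 4 - 1 = 3, so there are 3 Jordan blocks; the rank sequence gives block sizes [2, 1, 1].

Assembling the blocks gives the Jordan form J above.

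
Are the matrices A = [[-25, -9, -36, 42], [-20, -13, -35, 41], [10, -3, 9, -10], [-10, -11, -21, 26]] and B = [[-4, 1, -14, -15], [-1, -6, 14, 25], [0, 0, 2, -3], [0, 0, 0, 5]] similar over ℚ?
Yes.

Two matrices over a field are similar if and only if they have the same invariant factors.

Both A and B have characteristic polynomial (x - 5)(x - 2)(x + 5)^2 and minimal polynomial (x - 5)(x - 2)(x + 5)^2. Computing further, both have invariant factors (x - 5)(x - 2)(x + 5)^2. Hence A and B are similar.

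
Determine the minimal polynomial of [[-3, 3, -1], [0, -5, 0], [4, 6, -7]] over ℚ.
m_A(x) = (x + 5)^2

The characteristic polynomial factors as (x + 5)^3. The minimal polynomial is ∏(x - λ)^{k_λ} where k_λ is the size of the largest Jordan block at λ.

For λ = -5: rank(A + 5I) = 1, and the largest Jordan block has size 2 (the smallest k with rank((A + 5I)^k) = rank((A + 5I)^(k+1))).

So m_A(x) = (x + 5)^2.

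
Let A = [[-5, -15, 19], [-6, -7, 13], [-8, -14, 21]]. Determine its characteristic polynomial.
xI - A = [[x + 5, 15, -19], [6, x + 7, -13], [8, 14, x - 21]].

Expanding det(xI - A) along the first row:
det(xI - A) = + (x + 5)·det([[x + 7, -13], [14, x - 21]]) - (15)·det([[6, -13], [8, x - 21]]) + (-19)·det([[6, x + 7], [8, 14]]).

Evaluating gives χ_A(x) = x^3 - 9x^2 + 27x - 27 = (x - 3)^3.

χ_A(x) = (x - 3)^3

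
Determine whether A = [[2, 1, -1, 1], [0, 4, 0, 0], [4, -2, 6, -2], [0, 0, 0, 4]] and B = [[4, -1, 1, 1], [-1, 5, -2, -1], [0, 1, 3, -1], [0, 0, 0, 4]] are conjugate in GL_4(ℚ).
No.

Both have characteristic polynomial (x - 4)^4, but the minimal polynomial of A is (x - 4)^2 while the minimal polynomial of B is (x - 4)^3. The minimal polynomial is a similarity invariant, so A and B are not similar.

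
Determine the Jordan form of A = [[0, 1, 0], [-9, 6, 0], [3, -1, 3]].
The characteristic polynomial is det(xI - A) = (x - 3)^3, so the eigenvalues are 3 (algebraic multiplicity 3).

For λ = 3: rank(A - 3I) = 1, rank((A - 3I)^2) = 0. The eigenspace has dimension 3 - 1 = 2, so there are 2 Jordan blocks; the rank sequence gives block sizes [2, 1].

Assembling the blocks gives the Jordan form J above.

J = [[3, 1, 0], [0, 3, 0], [0, 0, 3]]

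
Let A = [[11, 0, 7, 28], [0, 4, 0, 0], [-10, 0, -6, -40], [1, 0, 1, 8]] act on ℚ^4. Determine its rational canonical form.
The invariant factors of A (the non-unit diagonal entries of the Smith normal form of xI - A over ℚ[x]) are x - 4, x - 4, (x - 5)(x - 4), each dividing the next. The characteristic polynomial is their product, (x - 5)(x - 4)^3.

The rational canonical form is the block-diagonal matrix of companion matrices C(f_i):
R = [[4, 0, 0, 0], [0, 4, 0, 0], [0, 0, 0, -20], [0, 0, 1, 9]].

R = [[4, 0, 0, 0], [0, 4, 0, 0], [0, 0, 0, -20], [0, 0, 1, 9]]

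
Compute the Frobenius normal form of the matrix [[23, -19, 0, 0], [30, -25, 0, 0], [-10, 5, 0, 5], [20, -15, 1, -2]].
R = [[0, 5, 0, 0], [1, -2, 0, 0], [0, 0, 0, 5], [0, 0, 1, -2]]

The invariant factors of A (the non-unit diagonal entries of the Smith normal form of xI - A over ℚ[x]) are x^2 + 2x - 5, x^2 + 2x - 5, each dividing the next. The characteristic polynomial is their product, (x^2 + 2x - 5)^2.

The rational canonical form is the block-diagonal matrix of companion matrices C(f_i):
R = [[0, 5, 0, 0], [1, -2, 0, 0], [0, 0, 0, 5], [0, 0, 1, -2]].

Note the characteristic polynomial does not split into linear factors over ℚ, so A has no Jordan form over ℚ; the rational canonical form exists over any field.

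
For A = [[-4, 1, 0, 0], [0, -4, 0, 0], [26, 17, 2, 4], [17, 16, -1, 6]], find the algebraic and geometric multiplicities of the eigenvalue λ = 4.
The characteristic polynomial is (x - 4)^2(x + 4)^2, so the factor x - 4 appears with exponent 2: the algebraic multiplicity is 2.

rank(A - 4I) = 3, so the eigenspace has dimension 4 - 3 = 1: the geometric multiplicity is 1.

Since 1 < 2, A is not diagonalizable.

algebraic multiplicity 2, geometric multiplicity 1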